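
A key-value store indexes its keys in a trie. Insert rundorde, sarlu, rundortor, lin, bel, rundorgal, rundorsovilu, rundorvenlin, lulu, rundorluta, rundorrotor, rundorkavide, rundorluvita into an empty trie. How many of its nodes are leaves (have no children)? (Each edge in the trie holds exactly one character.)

13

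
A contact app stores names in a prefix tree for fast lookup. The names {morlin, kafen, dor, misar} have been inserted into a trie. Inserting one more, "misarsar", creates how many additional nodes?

3

"misar" is already a path in the trie; the remaining "sar" must be added.
So 8 − 5 = 3 new nodes.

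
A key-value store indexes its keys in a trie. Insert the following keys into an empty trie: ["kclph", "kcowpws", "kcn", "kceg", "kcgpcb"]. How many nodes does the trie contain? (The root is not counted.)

17

Trie structure (* marks end of a word):
(root)
└─ k
   └─ c
      ├─ e
      │  └─ g *
      ├─ g
      │  └─ p
      │     └─ c
      │        └─ b *
      ├─ l
      │  └─ p
      │     └─ h *
      ├─ n *
      └─ o
         └─ w
            └─ p
               └─ w
                  └─ s *
Counting every labelled node above: 17.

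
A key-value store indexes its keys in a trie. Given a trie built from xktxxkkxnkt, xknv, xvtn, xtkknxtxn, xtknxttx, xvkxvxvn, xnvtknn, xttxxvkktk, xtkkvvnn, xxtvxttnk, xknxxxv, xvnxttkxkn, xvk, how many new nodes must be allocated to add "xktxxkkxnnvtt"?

4

"xktxxkkxn" is already a path in the trie; the remaining "nvtt" must be added.
Each of the 4 remaining characters creates one node.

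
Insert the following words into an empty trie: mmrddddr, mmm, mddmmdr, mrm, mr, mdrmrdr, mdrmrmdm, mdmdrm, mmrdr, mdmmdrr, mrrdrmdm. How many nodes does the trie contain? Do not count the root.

Trace insertions, counting only characters that open a new branch:
  "mmrddddr" → 8 new (m, m, r, d, d, d, d, r)
  "mmm" → prefix "mm" already present; 1 new (m)
  "mddmmdr" → prefix "m" already present; 6 new (d, d, m, m, d, r)
  "mrm" → prefix "m" already present; 2 new (r, m)
  "mr" → prefix "mr" already present; 0 new (none)
  "mdrmrdr" → prefix "md" already present; 5 new (r, m, r, d, r)
  "mdrmrmdm" → prefix "mdrmr" already present; 3 new (m, d, m)
  "mdmdrm" → prefix "md" already present; 4 new (m, d, r, m)
  "mmrdr" → prefix "mmrd" already present; 1 new (r)
  "mdmmdrr" → prefix "mdm" already present; 4 new (m, d, r, r)
  "mrrdrmdm" → prefix "mr" already present; 6 new (r, d, r, m, d, m)
Total nodes = 8 + 1 + 6 + 2 + 0 + 5 + 3 + 4 + 1 + 4 + 6 = 40

40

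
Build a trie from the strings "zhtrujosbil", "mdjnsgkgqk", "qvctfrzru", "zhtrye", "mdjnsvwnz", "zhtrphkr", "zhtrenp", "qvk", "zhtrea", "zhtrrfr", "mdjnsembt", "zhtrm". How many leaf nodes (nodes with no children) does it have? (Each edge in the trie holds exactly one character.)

12

Leaves are exactly the stored words that no other stored word extends.
Those words: "mdjnsembt", "mdjnsgkgqk", "mdjnsvwnz", "qvctfrzru", "qvk", "zhtrea", "zhtrenp", "zhtrm", "zhtrphkr", "zhtrrfr", "zhtrujosbil", "zhtrye"
Leaf count: 12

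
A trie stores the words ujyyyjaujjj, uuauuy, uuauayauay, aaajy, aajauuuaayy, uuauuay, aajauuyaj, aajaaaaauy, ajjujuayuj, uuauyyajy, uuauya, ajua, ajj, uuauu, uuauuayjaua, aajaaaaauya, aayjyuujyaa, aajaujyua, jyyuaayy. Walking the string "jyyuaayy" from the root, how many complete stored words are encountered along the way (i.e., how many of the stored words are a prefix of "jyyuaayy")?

Walk "jyyuaayy" from the root; an end-of-word marker is hit whenever a stored word is a prefix of "jyyuaayy".
Prefixes of the query that are stored words: "jyyuaayy"
Count: 1

1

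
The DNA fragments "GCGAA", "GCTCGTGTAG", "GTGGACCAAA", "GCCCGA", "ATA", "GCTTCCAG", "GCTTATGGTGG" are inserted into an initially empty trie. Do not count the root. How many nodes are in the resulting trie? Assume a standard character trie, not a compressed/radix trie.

41

Count nodes per top-level branch (shared prefixes stored once):
  'A'-branch (ATA): 3 nodes
  'G'-branch (GCCCGA, GCGAA, GCTCGTGTAG, GCTTATGGTGG, GCTTCCAG, GTGGACCAAA): 38 nodes
Sum: 41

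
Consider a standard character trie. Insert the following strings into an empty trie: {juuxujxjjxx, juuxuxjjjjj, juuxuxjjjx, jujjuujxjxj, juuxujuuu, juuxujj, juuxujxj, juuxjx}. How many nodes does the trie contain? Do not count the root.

33

Trace insertions, counting only characters that open a new branch:
  "juuxujxjjxx" → 11 new (j, u, u, x, u, j, x, j, j, x, x)
  "juuxuxjjjjj" → prefix "juuxu" already present; 6 new (x, j, j, j, j, j)
  "juuxuxjjjx" → prefix "juuxuxjjj" already present; 1 new (x)
  "jujjuujxjxj" → prefix "ju" already present; 9 new (j, j, u, u, j, x, j, x, j)
  "juuxujuuu" → prefix "juuxuj" already present; 3 new (u, u, u)
  "juuxujj" → prefix "juuxuj" already present; 1 new (j)
  "juuxujxj" → prefix "juuxujxj" already present; 0 new (none)
  "juuxjx" → prefix "juux" already present; 2 new (j, x)
Total nodes = 11 + 6 + 1 + 9 + 3 + 1 + 0 + 2 = 33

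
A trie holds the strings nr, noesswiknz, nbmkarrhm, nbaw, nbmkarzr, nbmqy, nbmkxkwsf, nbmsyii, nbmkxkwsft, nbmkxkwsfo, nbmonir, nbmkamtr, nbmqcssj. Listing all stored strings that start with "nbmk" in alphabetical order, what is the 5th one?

nbmkxkwsfo

DFS of the "nbmk" subtree visits, in order: "nbmkamtr", "nbmkarrhm", "nbmkarzr", "nbmkxkwsf", "nbmkxkwsfo", "nbmkxkwsft"
Position 5: nbmkxkwsfo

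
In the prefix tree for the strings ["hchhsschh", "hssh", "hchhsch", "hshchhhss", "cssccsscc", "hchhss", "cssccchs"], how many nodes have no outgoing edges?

6

Leaves are exactly the stored words that no other stored word extends.
Those words: "cssccchs", "cssccsscc", "hchhsch", "hchhsschh", "hshchhhss", "hssh"
Leaf count: 6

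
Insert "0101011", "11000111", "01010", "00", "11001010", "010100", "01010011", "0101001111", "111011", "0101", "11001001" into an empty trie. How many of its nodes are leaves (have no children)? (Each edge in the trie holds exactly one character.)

Leaves are exactly the stored words that no other stored word extends.
Those words: "00", "0101001111", "0101011", "11000111", "11001001", "11001010", "111011"
Leaf count: 7

7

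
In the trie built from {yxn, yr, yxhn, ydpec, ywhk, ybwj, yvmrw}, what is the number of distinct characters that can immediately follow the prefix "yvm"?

The children of the "yvm" node are the distinct next characters among strings starting with "yvm".
Characters that immediately follow "yvm" among the stored strings: {r}.
That node has 1 child edge.

1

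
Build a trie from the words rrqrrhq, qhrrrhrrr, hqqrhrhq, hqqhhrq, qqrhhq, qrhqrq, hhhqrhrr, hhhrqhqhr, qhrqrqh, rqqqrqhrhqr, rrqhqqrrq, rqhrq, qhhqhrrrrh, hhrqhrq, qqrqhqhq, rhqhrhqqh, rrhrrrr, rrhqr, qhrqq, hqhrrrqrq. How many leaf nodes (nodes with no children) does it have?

Leaves are exactly the stored words that no other stored word extends.
Those words: "hhhqrhrr", "hhhrqhqhr", "hhrqhrq", "hqhrrrqrq", "hqqhhrq", "hqqrhrhq", "qhhqhrrrrh", "qhrqq", "qhrqrqh", "qhrrrhrrr", "qqrhhq", "qqrqhqhq", "qrhqrq", "rhqhrhqqh", "rqhrq", "rqqqrqhrhqr", "rrhqr", "rrhrrrr", "rrqhqqrrq", "rrqrrhq"
Leaf count: 20

20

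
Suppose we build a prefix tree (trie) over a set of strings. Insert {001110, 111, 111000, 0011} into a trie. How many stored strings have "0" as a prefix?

Filter for entries beginning with "0":
Matches: "0011", "001110"
Count: 2

2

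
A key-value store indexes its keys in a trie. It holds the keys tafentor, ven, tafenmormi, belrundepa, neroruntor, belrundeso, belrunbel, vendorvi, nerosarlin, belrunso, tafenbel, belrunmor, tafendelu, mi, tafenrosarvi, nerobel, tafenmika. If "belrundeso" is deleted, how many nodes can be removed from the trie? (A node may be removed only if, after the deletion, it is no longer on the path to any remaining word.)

2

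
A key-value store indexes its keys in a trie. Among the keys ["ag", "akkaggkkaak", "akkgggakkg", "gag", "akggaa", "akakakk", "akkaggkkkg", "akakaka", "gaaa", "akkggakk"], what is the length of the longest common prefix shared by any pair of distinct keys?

Look for the deepest trie node that still has at least two words in its subtree.
"akkaggkkaak" and "akkaggkkkg" agree on "akkaggkk" (8 characters) before diverging; nothing deeper is shared.
Longest shared-prefix length: 8

8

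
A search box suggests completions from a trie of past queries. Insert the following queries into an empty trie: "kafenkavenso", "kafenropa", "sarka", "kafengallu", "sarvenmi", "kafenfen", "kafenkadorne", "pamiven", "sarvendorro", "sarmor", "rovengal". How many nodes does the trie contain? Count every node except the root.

62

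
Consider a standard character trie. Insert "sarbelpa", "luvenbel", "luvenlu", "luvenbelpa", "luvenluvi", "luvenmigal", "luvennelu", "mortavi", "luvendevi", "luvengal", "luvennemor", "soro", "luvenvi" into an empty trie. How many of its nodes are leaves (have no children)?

11

A leaf is a node with no children — equivalently, the end of a word that is not a proper prefix of any other stored word.
Those words: "luvenbelpa", "luvendevi", "luvengal", "luvenluvi", "luvenmigal", "luvennelu", "luvennemor", "luvenvi", "mortavi", "sarbelpa", "soro"
Leaf count: 11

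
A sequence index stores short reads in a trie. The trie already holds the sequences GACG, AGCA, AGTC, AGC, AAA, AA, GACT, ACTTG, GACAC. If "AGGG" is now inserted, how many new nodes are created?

The longest prefix of "AGGG" already in the trie is "AG" (length 2).
New nodes needed: |"AGGG"| − 2 = 4 − 2 = 2.

2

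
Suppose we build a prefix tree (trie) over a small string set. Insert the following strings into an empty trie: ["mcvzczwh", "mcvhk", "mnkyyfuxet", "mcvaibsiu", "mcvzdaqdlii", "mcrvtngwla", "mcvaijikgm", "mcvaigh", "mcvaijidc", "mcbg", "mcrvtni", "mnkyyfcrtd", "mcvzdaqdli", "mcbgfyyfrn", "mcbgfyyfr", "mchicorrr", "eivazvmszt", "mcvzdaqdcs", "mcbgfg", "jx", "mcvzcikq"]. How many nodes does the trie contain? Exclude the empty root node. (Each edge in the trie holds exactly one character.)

Trace insertions, counting only characters that open a new branch:
  "mcvzczwh" → 8 new (m, c, v, z, c, z, w, h)
  "mcvhk" → prefix "mcv" already present; 2 new (h, k)
  "mnkyyfuxet" → prefix "m" already present; 9 new (n, k, y, y, f, u, x, e, t)
  "mcvaibsiu" → prefix "mcv" already present; 6 new (a, i, b, s, i, u)
  "mcvzdaqdlii" → prefix "mcvz" already present; 7 new (d, a, q, d, l, i, i)
  "mcrvtngwla" → prefix "mc" already present; 8 new (r, v, t, n, g, w, l, a)
  "mcvaijikgm" → prefix "mcvai" already present; 5 new (j, i, k, g, m)
  "mcvaigh" → prefix "mcvai" already present; 2 new (g, h)
  "mcvaijidc" → prefix "mcvaiji" already present; 2 new (d, c)
  "mcbg" → prefix "mc" already present; 2 new (b, g)
  "mcrvtni" → prefix "mcrvtn" already present; 1 new (i)
  "mnkyyfcrtd" → prefix "mnkyyf" already present; 4 new (c, r, t, d)
  "mcvzdaqdli" → prefix "mcvzdaqdli" already present; 0 new (none)
  "mcbgfyyfrn" → prefix "mcbg" already present; 6 new (f, y, y, f, r, n)
  "mcbgfyyfr" → prefix "mcbgfyyfr" already present; 0 new (none)
  "mchicorrr" → prefix "mc" already present; 7 new (h, i, c, o, r, r, r)
  "eivazvmszt" → 10 new (e, i, v, a, z, v, m, s, z, t)
  "mcvzdaqdcs" → prefix "mcvzdaqd" already present; 2 new (c, s)
  "mcbgfg" → prefix "mcbgf" already present; 1 new (g)
  "jx" → 2 new (j, x)
  "mcvzcikq" → prefix "mcvzc" already present; 3 new (i, k, q)
Total nodes = 8 + 2 + 9 + 6 + 7 + 8 + 5 + 2 + 2 + 2 + 1 + 4 + 0 + 6 + 0 + 7 + 10 + 2 + 1 + 2 + 3 = 87

87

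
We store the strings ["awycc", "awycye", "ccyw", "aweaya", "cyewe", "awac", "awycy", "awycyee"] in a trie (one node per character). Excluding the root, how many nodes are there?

For each word, the new-node count is its length minus the longest prefix already in the trie:
  "awycc" → 5 new (a, w, y, c, c)
  "awycye" → prefix "awyc" already present; 2 new (y, e)
  "ccyw" → 4 new (c, c, y, w)
  "aweaya" → prefix "aw" already present; 4 new (e, a, y, a)
  "cyewe" → prefix "c" already present; 4 new (y, e, w, e)
  "awac" → prefix "aw" already present; 2 new (a, c)
  "awycy" → prefix "awycy" already present; 0 new (none)
  "awycyee" → prefix "awycye" already present; 1 new (e)
Total nodes = 5 + 2 + 4 + 4 + 4 + 2 + 0 + 1 = 22

22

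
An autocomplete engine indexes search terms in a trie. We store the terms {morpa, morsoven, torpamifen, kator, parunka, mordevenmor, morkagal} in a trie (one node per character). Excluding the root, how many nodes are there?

For each word, the new-node count is its length minus the longest prefix already in the trie:
  "morpa" → 5 new (m, o, r, p, a)
  "morsoven" → prefix "mor" already present; 5 new (s, o, v, e, n)
  "torpamifen" → 10 new (t, o, r, p, a, m, i, f, e, n)
  "kator" → 5 new (k, a, t, o, r)
  "parunka" → 7 new (p, a, r, u, n, k, a)
  "mordevenmor" → prefix "mor" already present; 8 new (d, e, v, e, n, m, o, r)
  "morkagal" → prefix "mor" already present; 5 new (k, a, g, a, l)
Total nodes = 5 + 5 + 10 + 5 + 7 + 8 + 5 = 45

45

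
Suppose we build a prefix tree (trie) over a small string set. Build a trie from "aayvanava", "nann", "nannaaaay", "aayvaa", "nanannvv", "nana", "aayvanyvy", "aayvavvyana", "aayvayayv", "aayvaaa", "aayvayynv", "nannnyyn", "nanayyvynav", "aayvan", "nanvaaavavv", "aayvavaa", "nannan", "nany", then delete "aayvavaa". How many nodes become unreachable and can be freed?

Walk "aayvavaa" from the leaf back toward the root, removing each node that no remaining word uses.
The suffix "aa" (2 nodes) is used only by "aayvavaa"; the node for "aayvav" still has the child "v", so pruning stops there.
Nodes removed: 2

2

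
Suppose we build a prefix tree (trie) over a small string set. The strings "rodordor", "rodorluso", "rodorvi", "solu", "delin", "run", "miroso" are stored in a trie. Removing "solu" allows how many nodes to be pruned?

4

After clearing the end-marker at "solu", prune upward until reaching a node still needed by another word.
No other word shares any prefix with "solu", so all 4 of its nodes go.
Nodes removed: 4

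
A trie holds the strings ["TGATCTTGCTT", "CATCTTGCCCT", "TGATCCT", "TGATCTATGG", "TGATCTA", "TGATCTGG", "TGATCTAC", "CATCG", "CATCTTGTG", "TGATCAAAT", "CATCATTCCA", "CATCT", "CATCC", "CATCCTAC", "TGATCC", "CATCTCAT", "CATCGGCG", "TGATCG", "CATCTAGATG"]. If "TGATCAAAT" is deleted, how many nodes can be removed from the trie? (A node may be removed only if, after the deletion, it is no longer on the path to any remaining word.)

4

Walk "TGATCAAAT" from the leaf back toward the root, removing each node that no remaining word uses.
The suffix "AAAT" (4 nodes) is used only by "TGATCAAAT"; the node for "TGATC" still has the child "T", so pruning stops there.
Nodes removed: 4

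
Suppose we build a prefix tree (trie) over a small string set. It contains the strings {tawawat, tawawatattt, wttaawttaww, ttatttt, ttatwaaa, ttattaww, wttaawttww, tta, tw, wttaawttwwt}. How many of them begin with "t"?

7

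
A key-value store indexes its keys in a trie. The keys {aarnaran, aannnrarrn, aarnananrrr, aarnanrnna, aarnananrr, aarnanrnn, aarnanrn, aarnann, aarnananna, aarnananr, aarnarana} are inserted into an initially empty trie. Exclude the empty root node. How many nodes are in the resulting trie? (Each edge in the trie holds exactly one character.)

Trace insertions, counting only characters that open a new branch:
  "aarnaran" → 8 new (a, a, r, n, a, r, a, n)
  "aannnrarrn" → prefix "aa" already present; 8 new (n, n, n, r, a, r, r, n)
  "aarnananrrr" → prefix "aarna" already present; 6 new (n, a, n, r, r, r)
  "aarnanrnna" → prefix "aarnan" already present; 4 new (r, n, n, a)
  "aarnananrr" → prefix "aarnananrr" already present; 0 new (none)
  "aarnanrnn" → prefix "aarnanrnn" already present; 0 new (none)
  "aarnanrn" → prefix "aarnanrn" already present; 0 new (none)
  "aarnann" → prefix "aarnan" already present; 1 new (n)
  "aarnananna" → prefix "aarnanan" already present; 2 new (n, a)
  "aarnananr" → prefix "aarnananr" already present; 0 new (none)
  "aarnarana" → prefix "aarnaran" already present; 1 new (a)
Total nodes = 8 + 8 + 6 + 4 + 0 + 0 + 0 + 1 + 2 + 0 + 1 = 30

30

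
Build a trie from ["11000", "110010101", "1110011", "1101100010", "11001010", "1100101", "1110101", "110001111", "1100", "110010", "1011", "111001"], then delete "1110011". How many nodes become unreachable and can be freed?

1

Walk "1110011" from the leaf back toward the root, removing each node that no remaining word uses.
The suffix "1" (1 node) is used only by "1110011"; "111001" is itself a stored word, so pruning stops there.
Nodes removed: 1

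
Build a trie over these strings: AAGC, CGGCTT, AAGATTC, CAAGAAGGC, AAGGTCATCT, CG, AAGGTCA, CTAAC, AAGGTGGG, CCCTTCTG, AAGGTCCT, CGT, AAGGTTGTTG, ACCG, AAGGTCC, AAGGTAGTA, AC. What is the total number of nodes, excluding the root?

For each word, the new-node count is its length minus the longest prefix already in the trie:
  "AAGC" → 4 new (A, A, G, C)
  "CGGCTT" → 6 new (C, G, G, C, T, T)
  "AAGATTC" → prefix "AAG" already present; 4 new (A, T, T, C)
  "CAAGAAGGC" → prefix "C" already present; 8 new (A, A, G, A, A, G, G, C)
  "AAGGTCATCT" → prefix "AAG" already present; 7 new (G, T, C, A, T, C, T)
  "CG" → prefix "CG" already present; 0 new (none)
  "AAGGTCA" → prefix "AAGGTCA" already present; 0 new (none)
  "CTAAC" → prefix "C" already present; 4 new (T, A, A, C)
  "AAGGTGGG" → prefix "AAGGT" already present; 3 new (G, G, G)
  "CCCTTCTG" → prefix "C" already present; 7 new (C, C, T, T, C, T, G)
  "AAGGTCCT" → prefix "AAGGTC" already present; 2 new (C, T)
  "CGT" → prefix "CG" already present; 1 new (T)
  "AAGGTTGTTG" → prefix "AAGGT" already present; 5 new (T, G, T, T, G)
  "ACCG" → prefix "A" already present; 3 new (C, C, G)
  "AAGGTCC" → prefix "AAGGTCC" already present; 0 new (none)
  "AAGGTAGTA" → prefix "AAGGT" already present; 4 new (A, G, T, A)
  "AC" → prefix "AC" already present; 0 new (none)
Total nodes = 4 + 6 + 4 + 8 + 7 + 0 + 0 + 4 + 3 + 7 + 2 + 1 + 5 + 3 + 0 + 4 + 0 = 58

58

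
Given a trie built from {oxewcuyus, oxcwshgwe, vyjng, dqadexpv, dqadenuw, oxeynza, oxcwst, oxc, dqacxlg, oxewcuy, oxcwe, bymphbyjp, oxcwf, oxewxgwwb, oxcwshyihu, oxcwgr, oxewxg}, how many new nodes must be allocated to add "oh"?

1

Walking "oh" from the root, the first 1 characters ("o") follow existing edges; "h" is the first miss.
Each of the 1 remaining characters creates one node.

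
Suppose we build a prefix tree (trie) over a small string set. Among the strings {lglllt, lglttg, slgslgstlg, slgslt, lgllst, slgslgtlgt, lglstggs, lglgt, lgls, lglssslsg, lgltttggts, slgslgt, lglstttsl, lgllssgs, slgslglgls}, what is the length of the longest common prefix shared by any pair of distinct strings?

7

Look for the deepest trie node that still has at least two words in its subtree.
"slgslgt" and "slgslgtlgt" agree on "slgslgt" (7 characters) before diverging; nothing deeper is shared.
Longest shared-prefix length: 7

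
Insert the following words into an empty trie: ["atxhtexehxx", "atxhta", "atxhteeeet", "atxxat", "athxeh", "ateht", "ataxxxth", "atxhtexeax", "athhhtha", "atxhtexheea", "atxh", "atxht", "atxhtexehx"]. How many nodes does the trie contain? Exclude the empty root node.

Count nodes per top-level branch (shared prefixes stored once):
  'a'-branch (ataxxxth, ateht, athhhtha, athxeh, atxh, atxht, atxhta, atxhteeeet, atxhtexeax, atxhtexehx, atxhtexehxx, atxhtexheea, atxxat): 43 nodes
Sum: 43

43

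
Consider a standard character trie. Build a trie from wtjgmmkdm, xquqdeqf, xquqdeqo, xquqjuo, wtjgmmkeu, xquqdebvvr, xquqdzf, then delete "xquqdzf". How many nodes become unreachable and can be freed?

Walk "xquqdzf" from the leaf back toward the root, removing each node that no remaining word uses.
The suffix "zf" (2 nodes) is used only by "xquqdzf"; the node for "xquqd" still has the child "e", so pruning stops there.
Nodes removed: 2

2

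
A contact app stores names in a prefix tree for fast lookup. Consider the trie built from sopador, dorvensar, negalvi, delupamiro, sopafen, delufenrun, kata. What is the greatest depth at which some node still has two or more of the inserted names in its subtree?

4

Equivalently: take the maximum, over all pairs, of their longest common prefix length.
"delufenrun" and "delupamiro" agree on "delu" (4 characters) before diverging; nothing deeper is shared.
Longest shared-prefix length: 4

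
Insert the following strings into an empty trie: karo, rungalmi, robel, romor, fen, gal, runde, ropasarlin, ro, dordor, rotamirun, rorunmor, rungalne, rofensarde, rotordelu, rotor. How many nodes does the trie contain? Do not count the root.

70

Insert word by word; a character creates a node only if that edge doesn't already exist:
  "karo" → 4 new (k, a, r, o)
  "rungalmi" → 8 new (r, u, n, g, a, l, m, i)
  "robel" → prefix "r" already present; 4 new (o, b, e, l)
  "romor" → prefix "ro" already present; 3 new (m, o, r)
  "fen" → 3 new (f, e, n)
  "gal" → 3 new (g, a, l)
  "runde" → prefix "run" already present; 2 new (d, e)
  "ropasarlin" → prefix "ro" already present; 8 new (p, a, s, a, r, l, i, n)
  "ro" → prefix "ro" already present; 0 new (none)
  "dordor" → 6 new (d, o, r, d, o, r)
  "rotamirun" → prefix "ro" already present; 7 new (t, a, m, i, r, u, n)
  "rorunmor" → prefix "ro" already present; 6 new (r, u, n, m, o, r)
  "rungalne" → prefix "rungal" already present; 2 new (n, e)
  "rofensarde" → prefix "ro" already present; 8 new (f, e, n, s, a, r, d, e)
  "rotordelu" → prefix "rot" already present; 6 new (o, r, d, e, l, u)
  "rotor" → prefix "rotor" already present; 0 new (none)
Total nodes = 4 + 8 + 4 + 3 + 3 + 3 + 2 + 8 + 0 + 6 + 7 + 6 + 2 + 8 + 6 + 0 = 70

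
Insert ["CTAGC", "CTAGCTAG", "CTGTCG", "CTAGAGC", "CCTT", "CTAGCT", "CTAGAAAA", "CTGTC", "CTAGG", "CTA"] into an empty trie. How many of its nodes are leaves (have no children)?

Leaves are exactly the stored words that no other stored word extends.
Those words: "CCTT", "CTAGAAAA", "CTAGAGC", "CTAGCTAG", "CTAGG", "CTGTCG"
Leaf count: 6

6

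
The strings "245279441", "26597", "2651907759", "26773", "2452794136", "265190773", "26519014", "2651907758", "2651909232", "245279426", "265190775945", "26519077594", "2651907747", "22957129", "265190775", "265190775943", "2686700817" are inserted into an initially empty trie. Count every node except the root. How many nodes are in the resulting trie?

Count nodes per top-level branch (shared prefixes stored once):
  '2'-branch (22957129, 2452794136, 245279426, 245279441, 26519014, 265190773, 2651907747, 265190775, 2651907758, 2651907759, 26519077594, 265190775943, 265190775945, 2651909232, 26597, 26773, 2686700817): 56 nodes
Sum: 56

56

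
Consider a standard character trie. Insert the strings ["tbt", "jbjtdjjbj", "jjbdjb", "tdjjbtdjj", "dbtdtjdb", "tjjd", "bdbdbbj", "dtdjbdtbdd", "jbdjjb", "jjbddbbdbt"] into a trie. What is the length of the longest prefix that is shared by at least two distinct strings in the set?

4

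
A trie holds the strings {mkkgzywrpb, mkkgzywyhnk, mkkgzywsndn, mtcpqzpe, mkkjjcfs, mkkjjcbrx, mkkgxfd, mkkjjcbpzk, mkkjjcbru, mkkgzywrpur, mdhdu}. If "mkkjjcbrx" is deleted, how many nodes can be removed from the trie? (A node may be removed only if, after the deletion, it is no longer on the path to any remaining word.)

1

Walk "mkkjjcbrx" from the leaf back toward the root, removing each node that no remaining word uses.
The suffix "x" (1 node) is used only by "mkkjjcbrx"; the node for "mkkjjcbr" still has the child "u", so pruning stops there.
Nodes removed: 1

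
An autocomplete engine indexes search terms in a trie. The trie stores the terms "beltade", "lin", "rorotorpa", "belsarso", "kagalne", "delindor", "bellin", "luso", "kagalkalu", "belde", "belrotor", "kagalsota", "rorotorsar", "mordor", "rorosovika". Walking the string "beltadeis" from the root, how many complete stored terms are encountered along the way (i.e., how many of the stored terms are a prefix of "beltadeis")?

1

Traverse "beltadeis" character by character; count nodes along the way that are marked as word ends.
Prefixes of the query that are stored words: "beltade"
Count: 1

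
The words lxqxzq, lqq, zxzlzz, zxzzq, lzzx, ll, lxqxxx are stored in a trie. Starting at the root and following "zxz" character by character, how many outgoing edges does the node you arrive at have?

2

The children of the "zxz" node are the distinct next characters among strings starting with "zxz".
Distinct next characters after "zxz": l, z.
That node has 2 child edges.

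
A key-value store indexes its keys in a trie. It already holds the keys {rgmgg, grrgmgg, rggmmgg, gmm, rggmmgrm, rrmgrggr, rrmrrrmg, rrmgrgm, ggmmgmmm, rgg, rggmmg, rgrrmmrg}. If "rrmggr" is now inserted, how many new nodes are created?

2

The longest prefix of "rrmggr" already in the trie is "rrmg" (length 4).
So 6 − 4 = 2 new nodes.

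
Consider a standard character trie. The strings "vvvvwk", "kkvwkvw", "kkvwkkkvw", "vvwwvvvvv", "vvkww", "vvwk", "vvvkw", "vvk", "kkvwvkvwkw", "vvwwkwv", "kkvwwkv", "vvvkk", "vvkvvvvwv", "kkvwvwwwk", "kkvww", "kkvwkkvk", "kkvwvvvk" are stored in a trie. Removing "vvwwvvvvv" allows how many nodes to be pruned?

5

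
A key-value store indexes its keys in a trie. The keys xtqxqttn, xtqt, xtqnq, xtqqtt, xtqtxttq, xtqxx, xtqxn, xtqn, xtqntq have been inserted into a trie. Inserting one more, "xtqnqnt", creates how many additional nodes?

"xtqnq" is already a path in the trie; the remaining "nt" must be added.
New nodes needed: |"xtqnqnt"| − 5 = 7 − 5 = 2.

2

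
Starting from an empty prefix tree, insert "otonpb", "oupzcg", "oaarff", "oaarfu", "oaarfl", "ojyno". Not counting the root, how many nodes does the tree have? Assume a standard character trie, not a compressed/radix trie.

22

Trace insertions, counting only characters that open a new branch:
  "otonpb" → 6 new (o, t, o, n, p, b)
  "oupzcg" → prefix "o" already present; 5 new (u, p, z, c, g)
  "oaarff" → prefix "o" already present; 5 new (a, a, r, f, f)
  "oaarfu" → prefix "oaarf" already present; 1 new (u)
  "oaarfl" → prefix "oaarf" already present; 1 new (l)
  "ojyno" → prefix "o" already present; 4 new (j, y, n, o)
Total nodes = 6 + 5 + 5 + 1 + 1 + 4 = 22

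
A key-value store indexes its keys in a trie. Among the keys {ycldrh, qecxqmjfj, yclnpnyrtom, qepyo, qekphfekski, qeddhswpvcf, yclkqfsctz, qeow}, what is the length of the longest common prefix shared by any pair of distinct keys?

The deepest shared node is where two words last agree before diverging.
"ycldrh" and "yclkqfsctz" agree on "ycl" (3 characters) before diverging; nothing deeper is shared.
Longest shared-prefix length: 3

3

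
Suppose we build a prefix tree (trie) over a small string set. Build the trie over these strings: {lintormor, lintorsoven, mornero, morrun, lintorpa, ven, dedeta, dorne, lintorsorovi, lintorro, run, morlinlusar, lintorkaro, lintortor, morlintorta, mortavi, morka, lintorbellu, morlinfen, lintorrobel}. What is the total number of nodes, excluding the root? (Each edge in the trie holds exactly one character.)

Count nodes per top-level branch (shared prefixes stored once):
  'd'-branch (dedeta, dorne): 10 nodes
  'l'-branch (lintorbellu, lintorkaro, lintormor, lintorpa, lintorro, lintorrobel, lintorsorovi, lintorsoven, lintortor): 37 nodes
  'm'-branch (morka, morlinfen, morlinlusar, morlintorta, mornero, morrun, mortavi): 32 nodes
  'r'-branch (run): 3 nodes
  'v'-branch (ven): 3 nodes
Sum: 85

85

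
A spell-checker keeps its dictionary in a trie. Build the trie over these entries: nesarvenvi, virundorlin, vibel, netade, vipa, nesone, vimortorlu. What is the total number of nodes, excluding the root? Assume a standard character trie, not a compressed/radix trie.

41

Count nodes per top-level branch (shared prefixes stored once):
  'n'-branch (nesarvenvi, nesone, netade): 17 nodes
  'v'-branch (vibel, vimortorlu, vipa, virundorlin): 24 nodes
Sum: 41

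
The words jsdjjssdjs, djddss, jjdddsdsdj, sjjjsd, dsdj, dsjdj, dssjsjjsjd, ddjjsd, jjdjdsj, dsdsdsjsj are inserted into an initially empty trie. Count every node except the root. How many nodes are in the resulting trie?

Insert word by word; a character creates a node only if that edge doesn't already exist:
  "jsdjjssdjs" → 10 new (j, s, d, j, j, s, s, d, j, s)
  "djddss" → 6 new (d, j, d, d, s, s)
  "jjdddsdsdj" → prefix "j" already present; 9 new (j, d, d, d, s, d, s, d, j)
  "sjjjsd" → 6 new (s, j, j, j, s, d)
  "dsdj" → prefix "d" already present; 3 new (s, d, j)
  "dsjdj" → prefix "ds" already present; 3 new (j, d, j)
  "dssjsjjsjd" → prefix "ds" already present; 8 new (s, j, s, j, j, s, j, d)
  "ddjjsd" → prefix "d" already present; 5 new (d, j, j, s, d)
  "jjdjdsj" → prefix "jjd" already present; 4 new (j, d, s, j)
  "dsdsdsjsj" → prefix "dsd" already present; 6 new (s, d, s, j, s, j)
Total nodes = 10 + 6 + 9 + 6 + 3 + 3 + 8 + 5 + 4 + 6 = 60

60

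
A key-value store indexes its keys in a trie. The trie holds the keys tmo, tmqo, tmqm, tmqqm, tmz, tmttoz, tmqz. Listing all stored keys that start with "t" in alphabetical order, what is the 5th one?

tmqz

DFS of the "t" subtree visits, in order: "tmo", "tmqm", "tmqo", "tmqqm", "tmqz", "tmttoz", "tmz"
The 5th is tmqz.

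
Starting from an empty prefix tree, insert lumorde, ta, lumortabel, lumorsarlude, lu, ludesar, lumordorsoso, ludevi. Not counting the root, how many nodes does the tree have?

34

Count nodes per top-level branch (shared prefixes stored once):
  'l'-branch (lu, ludesar, ludevi, lumorde, lumordorsoso, lumorsarlude, lumortabel): 32 nodes
  't'-branch (ta): 2 nodes
Sum: 34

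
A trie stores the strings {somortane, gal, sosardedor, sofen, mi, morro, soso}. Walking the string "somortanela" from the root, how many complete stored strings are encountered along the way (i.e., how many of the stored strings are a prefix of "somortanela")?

1

Walk "somortanela" from the root; an end-of-word marker is hit whenever a stored word is a prefix of "somortanela".
Prefixes of the query that are stored words: "somortane"
Count: 1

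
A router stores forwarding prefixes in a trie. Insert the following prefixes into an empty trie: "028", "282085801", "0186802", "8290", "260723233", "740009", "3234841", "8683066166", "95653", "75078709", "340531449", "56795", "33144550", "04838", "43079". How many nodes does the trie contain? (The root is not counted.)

93

For each word, the new-node count is its length minus the longest prefix already in the trie:
  "028" → 3 new (0, 2, 8)
  "282085801" → 9 new (2, 8, 2, 0, 8, 5, 8, 0, 1)
  "0186802" → prefix "0" already present; 6 new (1, 8, 6, 8, 0, 2)
  "8290" → 4 new (8, 2, 9, 0)
  "260723233" → prefix "2" already present; 8 new (6, 0, 7, 2, 3, 2, 3, 3)
  "740009" → 6 new (7, 4, 0, 0, 0, 9)
  "3234841" → 7 new (3, 2, 3, 4, 8, 4, 1)
  "8683066166" → prefix "8" already present; 9 new (6, 8, 3, 0, 6, 6, 1, 6, 6)
  "95653" → 5 new (9, 5, 6, 5, 3)
  "75078709" → prefix "7" already present; 7 new (5, 0, 7, 8, 7, 0, 9)
  "340531449" → prefix "3" already present; 8 new (4, 0, 5, 3, 1, 4, 4, 9)
  "56795" → 5 new (5, 6, 7, 9, 5)
  "33144550" → prefix "3" already present; 7 new (3, 1, 4, 4, 5, 5, 0)
  "04838" → prefix "0" already present; 4 new (4, 8, 3, 8)
  "43079" → 5 new (4, 3, 0, 7, 9)
Total nodes = 3 + 9 + 6 + 4 + 8 + 6 + 7 + 9 + 5 + 7 + 8 + 5 + 7 + 4 + 5 = 93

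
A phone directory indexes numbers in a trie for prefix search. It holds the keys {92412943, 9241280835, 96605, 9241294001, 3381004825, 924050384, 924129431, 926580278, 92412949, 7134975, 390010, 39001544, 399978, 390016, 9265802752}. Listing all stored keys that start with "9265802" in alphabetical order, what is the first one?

9265802752

Filter for "9265802…" and sort: "9265802752", "926580278"
The 1st is 9265802752.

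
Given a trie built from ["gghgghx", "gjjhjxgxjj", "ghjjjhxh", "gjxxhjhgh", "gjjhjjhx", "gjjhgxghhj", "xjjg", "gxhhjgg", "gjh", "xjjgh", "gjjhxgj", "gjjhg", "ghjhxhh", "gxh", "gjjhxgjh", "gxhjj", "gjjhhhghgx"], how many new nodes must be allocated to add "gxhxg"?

"gxh" is already a path in the trie; the remaining "xg" must be added.
New nodes needed: |"gxhxg"| − 3 = 5 − 3 = 2.

2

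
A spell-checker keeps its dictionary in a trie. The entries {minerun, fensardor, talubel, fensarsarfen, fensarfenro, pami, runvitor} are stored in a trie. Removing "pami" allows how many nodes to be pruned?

4

A node on "pami"'s path can go only if nothing else ends at it or branches off below it.
No other word shares any prefix with "pami", so all 4 of its nodes go.
Nodes removed: 4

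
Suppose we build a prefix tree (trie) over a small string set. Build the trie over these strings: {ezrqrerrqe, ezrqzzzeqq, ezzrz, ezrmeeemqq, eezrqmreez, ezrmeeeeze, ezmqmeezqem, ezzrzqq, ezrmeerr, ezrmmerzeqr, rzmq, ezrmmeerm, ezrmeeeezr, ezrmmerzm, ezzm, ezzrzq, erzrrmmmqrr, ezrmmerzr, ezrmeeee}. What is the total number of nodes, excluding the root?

79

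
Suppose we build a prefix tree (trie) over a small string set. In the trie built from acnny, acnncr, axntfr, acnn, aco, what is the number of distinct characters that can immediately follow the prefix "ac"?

Walk "ac" from the root, arriving at one node.
Distinct next characters after "ac": n, o.
That node has 2 child edges.

2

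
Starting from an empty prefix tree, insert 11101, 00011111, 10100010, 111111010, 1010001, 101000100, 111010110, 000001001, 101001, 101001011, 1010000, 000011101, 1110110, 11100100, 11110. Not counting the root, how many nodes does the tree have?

54

Insert word by word; a character creates a node only if that edge doesn't already exist:
  "11101" → 5 new (1, 1, 1, 0, 1)
  "00011111" → 8 new (0, 0, 0, 1, 1, 1, 1, 1)
  "10100010" → prefix "1" already present; 7 new (0, 1, 0, 0, 0, 1, 0)
  "111111010" → prefix "111" already present; 6 new (1, 1, 1, 0, 1, 0)
  "1010001" → prefix "1010001" already present; 0 new (none)
  "101000100" → prefix "10100010" already present; 1 new (0)
  "111010110" → prefix "11101" already present; 4 new (0, 1, 1, 0)
  "000001001" → prefix "000" already present; 6 new (0, 0, 1, 0, 0, 1)
  "101001" → prefix "10100" already present; 1 new (1)
  "101001011" → prefix "101001" already present; 3 new (0, 1, 1)
  "1010000" → prefix "101000" already present; 1 new (0)
  "000011101" → prefix "0000" already present; 5 new (1, 1, 1, 0, 1)
  "1110110" → prefix "11101" already present; 2 new (1, 0)
  "11100100" → prefix "1110" already present; 4 new (0, 1, 0, 0)
  "11110" → prefix "1111" already present; 1 new (0)
Total nodes = 5 + 8 + 7 + 6 + 0 + 1 + 4 + 6 + 1 + 3 + 1 + 5 + 2 + 4 + 1 = 54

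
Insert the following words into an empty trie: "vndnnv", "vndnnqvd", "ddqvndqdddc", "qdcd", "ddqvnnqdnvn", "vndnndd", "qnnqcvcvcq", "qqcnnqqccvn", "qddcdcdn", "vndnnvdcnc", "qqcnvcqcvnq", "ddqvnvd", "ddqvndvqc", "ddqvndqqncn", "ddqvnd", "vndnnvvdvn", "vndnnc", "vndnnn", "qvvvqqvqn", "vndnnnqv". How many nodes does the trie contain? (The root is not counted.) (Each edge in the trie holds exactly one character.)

93

Trace insertions, counting only characters that open a new branch:
  "vndnnv" → 6 new (v, n, d, n, n, v)
  "vndnnqvd" → prefix "vndnn" already present; 3 new (q, v, d)
  "ddqvndqdddc" → 11 new (d, d, q, v, n, d, q, d, d, d, c)
  "qdcd" → 4 new (q, d, c, d)
  "ddqvnnqdnvn" → prefix "ddqvn" already present; 6 new (n, q, d, n, v, n)
  "vndnndd" → prefix "vndnn" already present; 2 new (d, d)
  "qnnqcvcvcq" → prefix "q" already present; 9 new (n, n, q, c, v, c, v, c, q)
  "qqcnnqqccvn" → prefix "q" already present; 10 new (q, c, n, n, q, q, c, c, v, n)
  "qddcdcdn" → prefix "qd" already present; 6 new (d, c, d, c, d, n)
  "vndnnvdcnc" → prefix "vndnnv" already present; 4 new (d, c, n, c)
  "qqcnvcqcvnq" → prefix "qqcn" already present; 7 new (v, c, q, c, v, n, q)
  "ddqvnvd" → prefix "ddqvn" already present; 2 new (v, d)
  "ddqvndvqc" → prefix "ddqvnd" already present; 3 new (v, q, c)
  "ddqvndqqncn" → prefix "ddqvndq" already present; 4 new (q, n, c, n)
  "ddqvnd" → prefix "ddqvnd" already present; 0 new (none)
  "vndnnvvdvn" → prefix "vndnnv" already present; 4 new (v, d, v, n)
  "vndnnc" → prefix "vndnn" already present; 1 new (c)
  "vndnnn" → prefix "vndnn" already present; 1 new (n)
  "qvvvqqvqn" → prefix "q" already present; 8 new (v, v, v, q, q, v, q, n)
  "vndnnnqv" → prefix "vndnnn" already present; 2 new (q, v)
Total nodes = 6 + 3 + 11 + 4 + 6 + 2 + 9 + 10 + 6 + 4 + 7 + 2 + 3 + 4 + 0 + 4 + 1 + 1 + 8 + 2 = 93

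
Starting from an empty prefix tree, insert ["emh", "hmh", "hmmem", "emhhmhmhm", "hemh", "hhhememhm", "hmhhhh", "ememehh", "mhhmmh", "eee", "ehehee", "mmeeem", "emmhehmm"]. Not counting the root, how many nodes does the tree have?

Trace insertions, counting only characters that open a new branch:
  "emh" → 3 new (e, m, h)
  "hmh" → 3 new (h, m, h)
  "hmmem" → prefix "hm" already present; 3 new (m, e, m)
  "emhhmhmhm" → prefix "emh" already present; 6 new (h, m, h, m, h, m)
  "hemh" → prefix "h" already present; 3 new (e, m, h)
  "hhhememhm" → prefix "h" already present; 8 new (h, h, e, m, e, m, h, m)
  "hmhhhh" → prefix "hmh" already present; 3 new (h, h, h)
  "ememehh" → prefix "em" already present; 5 new (e, m, e, h, h)
  "mhhmmh" → 6 new (m, h, h, m, m, h)
  "eee" → prefix "e" already present; 2 new (e, e)
  "ehehee" → prefix "e" already present; 5 new (h, e, h, e, e)
  "mmeeem" → prefix "m" already present; 5 new (m, e, e, e, m)
  "emmhehmm" → prefix "em" already present; 6 new (m, h, e, h, m, m)
Total nodes = 3 + 3 + 3 + 6 + 3 + 8 + 3 + 5 + 6 + 2 + 5 + 5 + 6 = 58

58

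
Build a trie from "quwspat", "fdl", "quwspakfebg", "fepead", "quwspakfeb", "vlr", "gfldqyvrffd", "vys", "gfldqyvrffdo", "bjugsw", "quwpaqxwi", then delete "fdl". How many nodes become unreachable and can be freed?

A node on "fdl"'s path can go only if nothing else ends at it or branches off below it.
The suffix "dl" (2 nodes) is used only by "fdl"; the node for "f" still has the child "e", so pruning stops there.
Nodes removed: 2

2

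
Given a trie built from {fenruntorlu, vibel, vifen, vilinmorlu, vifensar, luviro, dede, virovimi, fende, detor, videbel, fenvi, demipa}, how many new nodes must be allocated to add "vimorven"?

"vi" is already a path in the trie; the remaining "morven" must be added.
New nodes needed: |"vimorven"| − 2 = 8 − 2 = 6.

6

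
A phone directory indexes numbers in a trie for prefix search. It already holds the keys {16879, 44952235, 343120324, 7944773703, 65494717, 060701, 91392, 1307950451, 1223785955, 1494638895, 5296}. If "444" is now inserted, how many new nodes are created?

1

Walking "444" from the root, the first 2 characters ("44") follow existing edges; "4" is the first miss.
Each of the 1 remaining characters creates one node.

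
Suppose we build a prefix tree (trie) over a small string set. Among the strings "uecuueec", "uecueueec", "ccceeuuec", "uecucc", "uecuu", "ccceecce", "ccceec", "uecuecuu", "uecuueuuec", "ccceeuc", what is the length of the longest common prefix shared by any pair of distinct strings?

6

Look for the deepest trie node that still has at least two words in its subtree.
e.g. "ccceec" and "ccceecce" share the prefix "ccceec" of length 6; no pair shares a longer one.
Longest shared-prefix length: 6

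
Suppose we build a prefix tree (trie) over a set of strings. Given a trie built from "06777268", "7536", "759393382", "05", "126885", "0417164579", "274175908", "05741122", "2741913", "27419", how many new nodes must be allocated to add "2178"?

3

"2" is already a path in the trie; the remaining "178" must be added.
Each of the 3 remaining characters creates one node.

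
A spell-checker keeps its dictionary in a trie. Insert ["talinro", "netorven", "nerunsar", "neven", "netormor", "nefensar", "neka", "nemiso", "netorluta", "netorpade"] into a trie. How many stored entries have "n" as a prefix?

9

Filter for entries beginning with "n":
Matches: "nefensar", "neka", "nemiso", "nerunsar", "netorluta", "netormor", "netorpade", "netorven", "neven"
Count: 9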